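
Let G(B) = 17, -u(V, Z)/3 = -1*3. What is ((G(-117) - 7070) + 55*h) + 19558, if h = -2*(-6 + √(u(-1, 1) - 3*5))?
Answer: 13165 - 110*I*√6 ≈ 13165.0 - 269.44*I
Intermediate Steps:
u(V, Z) = 9 (u(V, Z) = -(-3)*3 = -3*(-3) = 9)
h = 12 - 2*I*√6 (h = -2*(-6 + √(9 - 3*5)) = -2*(-6 + √(9 - 15)) = -2*(-6 + √(-6)) = -2*(-6 + I*√6) = 12 - 2*I*√6 ≈ 12.0 - 4.899*I)
((G(-117) - 7070) + 55*h) + 19558 = ((17 - 7070) + 55*(12 - 2*I*√6)) + 19558 = (-7053 + (660 - 110*I*√6)) + 19558 = (-6393 - 110*I*√6) + 19558 = 13165 - 110*I*√6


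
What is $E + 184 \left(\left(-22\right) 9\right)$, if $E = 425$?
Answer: $-36007$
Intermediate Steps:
$E + 184 \left(\left(-22\right) 9\right) = 425 + 184 \left(\left(-22\right) 9\right) = 425 + 184 \left(-198\right) = 425 - 36432 = -36007$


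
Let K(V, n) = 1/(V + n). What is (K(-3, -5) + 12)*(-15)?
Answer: -1425/8 ≈ -178.13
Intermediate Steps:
(K(-3, -5) + 12)*(-15) = (1/(-3 - 5) + 12)*(-15) = (1/(-8) + 12)*(-15) = (-⅛ + 12)*(-15) = (95/8)*(-15) = -1425/8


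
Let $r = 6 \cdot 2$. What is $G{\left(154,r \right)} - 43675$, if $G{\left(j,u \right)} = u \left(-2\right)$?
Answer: $-43699$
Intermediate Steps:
$r = 12$
$G{\left(j,u \right)} = - 2 u$
$G{\left(154,r \right)} - 43675 = \left(-2\right) 12 - 43675 = -24 - 43675 = -43699$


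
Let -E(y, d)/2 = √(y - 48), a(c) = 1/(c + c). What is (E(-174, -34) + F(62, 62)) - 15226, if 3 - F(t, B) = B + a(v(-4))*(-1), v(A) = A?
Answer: -122281/8 - 2*I*√222 ≈ -15285.0 - 29.799*I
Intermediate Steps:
a(c) = 1/(2*c)
E(y, d) = -2*√(-48 + y) (E(y, d) = -2*√(y - 48) = -2*√(-48 + y))
F(t, B) = 23/8 - B (F(t, B) = 3 - (B + ((½)/(-4))*(-1)) = 3 - (B + ((½)*(-¼))*(-1)) = 3 - (B - ⅛*(-1)) = 3 - (B + ⅛) = 3 - (⅛ + B) = 3 + (-⅛ - B) = 23/8 - B)
(E(-174, -34) + F(62, 62)) - 15226 = (-2*√(-48 - 174) + (23/8 - 1*62)) - 15226 = (-2*I*√222 + (23/8 - 62)) - 15226 = (-2*I*√222 - 473/8) - 15226 = (-473/8 - 2*I*√222) - 15226 = -122281/8 - 2*I*√222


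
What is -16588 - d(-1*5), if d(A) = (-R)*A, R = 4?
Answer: -16608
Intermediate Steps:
d(A) = -4*A (d(A) = (-1*4)*A = -4*A)
-16588 - d(-1*5) = -16588 - (-4)*(-1*5) = -16588 - (-4)*(-5) = -16588 - 1*20 = -16588 - 20 = -16608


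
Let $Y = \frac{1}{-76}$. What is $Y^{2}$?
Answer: $\frac{1}{5776} \approx 0.00017313$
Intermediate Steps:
$Y = - \frac{1}{76} \approx -0.013158$
$Y^{2} = \left(- \frac{1}{76}\right)^{2} = \frac{1}{5776}$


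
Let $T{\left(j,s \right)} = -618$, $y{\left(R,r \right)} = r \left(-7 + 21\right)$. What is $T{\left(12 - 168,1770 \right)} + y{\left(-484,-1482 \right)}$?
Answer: $-21366$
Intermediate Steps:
$y{\left(R,r \right)} = 14 r$ ($y{\left(R,r \right)} = r 14 = 14 r$)
$T{\left(12 - 168,1770 \right)} + y{\left(-484,-1482 \right)} = -618 + 14 \left(-1482\right) = -618 - 20748 = -21366$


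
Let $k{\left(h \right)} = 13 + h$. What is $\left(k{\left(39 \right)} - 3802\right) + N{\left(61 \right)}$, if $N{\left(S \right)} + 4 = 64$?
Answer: $-3690$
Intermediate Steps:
$N{\left(S \right)} = 60$ ($N{\left(S \right)} = -4 + 64 = 60$)
$\left(k{\left(39 \right)} - 3802\right) + N{\left(61 \right)} = \left(\left(13 + 39\right) - 3802\right) + 60 = \left(52 - 3802\right) + 60 = -3750 + 60 = -3690$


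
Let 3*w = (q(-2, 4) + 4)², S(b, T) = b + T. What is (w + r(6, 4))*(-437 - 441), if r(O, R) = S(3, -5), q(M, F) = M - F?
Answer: 1756/3 ≈ 585.33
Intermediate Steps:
S(b, T) = T + b
r(O, R) = -2 (r(O, R) = -5 + 3 = -2)
w = 4/3 (w = ((-2 - 1*4) + 4)²/3 = ((-2 - 4) + 4)²/3 = (-6 + 4)²/3 = (⅓)*(-2)² = (⅓)*4 = 4/3 ≈ 1.3333)
(w + r(6, 4))*(-437 - 441) = (4/3 - 2)*(-437 - 441) = -⅔*(-878) = 1756/3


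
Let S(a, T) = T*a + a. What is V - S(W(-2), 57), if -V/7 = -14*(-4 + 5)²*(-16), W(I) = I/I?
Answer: -1626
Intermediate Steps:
W(I) = 1
S(a, T) = a + T*a
V = -1568 (V = -7*(-14*(-4 + 5)²)*(-16) = -7*(-14*1²)*(-16) = -7*(-14*1)*(-16) = -(-98)*(-16) = -7*224 = -1568)
V - S(W(-2), 57) = -1568 - (1 + 57) = -1568 - 58 = -1626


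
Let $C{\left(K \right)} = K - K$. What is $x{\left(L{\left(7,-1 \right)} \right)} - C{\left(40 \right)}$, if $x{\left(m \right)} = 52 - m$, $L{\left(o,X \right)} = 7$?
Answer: $45$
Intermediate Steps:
$C{\left(K \right)} = 0$
$x{\left(L{\left(7,-1 \right)} \right)} - C{\left(40 \right)} = \left(52 - 7\right) - 0 = \left(52 - 7\right) + 0 = 45 + 0 = 45$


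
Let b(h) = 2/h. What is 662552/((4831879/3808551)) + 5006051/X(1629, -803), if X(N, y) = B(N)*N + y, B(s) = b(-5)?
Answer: 18231476532992351/35142255967 ≈ 5.1879e+5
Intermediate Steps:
B(s) = -⅖ (B(s) = 2/(-5) = 2*(-⅕) = -⅖)
X(N, y) = y - 2*N/5 (X(N, y) = -2*N/5 + y = y - 2*N/5)
662552/((4831879/3808551)) + 5006051/X(1629, -803) = 662552/((4831879/3808551)) + 5006051/(-803 - ⅖*1629) = 662552/((4831879*(1/3808551))) + 5006051/(-803 - 3258/5) = 662552/(4831879/3808551) + 5006051/(-7273/5) = 662552*(3808551/4831879) + 5006051*(-5/7273) = 2523363082152/4831879 - 25030255/7273 = 18231476532992351/35142255967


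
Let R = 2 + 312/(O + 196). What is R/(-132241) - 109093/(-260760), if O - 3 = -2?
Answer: 2841849683801/6793183142520 ≈ 0.41834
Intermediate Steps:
O = 1 (O = 3 - 2 = 1)
R = 706/197 (R = 2 + 312/(1 + 196) = 2 + 312/197 = 706/197 ≈ 3.5838)
R/(-132241) - 109093/(-260760) = (706/197)/(-132241) - 109093/(-260760) = (706/197)*(-1/132241) - 109093*(-1/260760) = -706/26051477 + 109093/260760 = 2841849683801/6793183142520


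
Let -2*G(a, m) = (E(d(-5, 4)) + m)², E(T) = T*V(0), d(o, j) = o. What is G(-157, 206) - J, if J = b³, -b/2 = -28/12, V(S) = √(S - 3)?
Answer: -1149235/54 + 1030*I*√3 ≈ -21282.0 + 1784.0*I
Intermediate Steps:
V(S) = √(-3 + S)
b = 14/3 (b = -(-56)/12 = -2*(-7/3) = 14/3 ≈ 4.6667)
E(T) = I*T*√3 (E(T) = T*√(-3 + 0) = T*√(-3) = T*(I*√3) = I*T*√3)
G(a, m) = -(m - 5*I*√3)²/2 (G(a, m) = -(I*(-5)*√3 + m)²/2 = -(-5*I*√3 + m)²/2 = -(m - 5*I*√3)²/2)
J = 2744/27 (J = (14/3)³ = 2744/27 ≈ 101.63)
G(-157, 206) - J = -(206 - 5*I*√3)²/2 - 1*2744/27 = -(206 - 5*I*√3)²/2 - 2744/27 = -2744/27 - (206 - 5*I*√3)²/2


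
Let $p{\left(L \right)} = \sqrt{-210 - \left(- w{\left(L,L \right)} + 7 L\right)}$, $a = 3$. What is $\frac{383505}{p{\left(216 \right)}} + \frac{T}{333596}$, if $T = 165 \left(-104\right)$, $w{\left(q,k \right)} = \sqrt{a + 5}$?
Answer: $- \frac{4290}{83399} - \frac{383505 i \sqrt{2}}{2 \sqrt{861 - \sqrt{2}}} \approx -0.051439 - 9249.4 i$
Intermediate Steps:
$w{\left(q,k \right)} = 2 \sqrt{2}$ ($w{\left(q,k \right)} = \sqrt{3 + 5} = \sqrt{8} = 2 \sqrt{2}$)
$p{\left(L \right)} = \sqrt{-210 - 7 L + 2 \sqrt{2}}$ ($p{\left(L \right)} = \sqrt{-210 - \left(- 2 \sqrt{2} + 7 L\right)} = \sqrt{-210 - 7 L + 2 \sqrt{2}}$)
$T = -17160$
$\frac{383505}{p{\left(216 \right)}} + \frac{T}{333596} = \frac{383505}{\sqrt{-210 - 1512 + 2 \sqrt{2}}} - \frac{17160}{333596} = \frac{383505}{\sqrt{-210 - 1512 + 2 \sqrt{2}}} - \frac{4290}{83399} = \frac{383505}{\sqrt{-1722 + 2 \sqrt{2}}} - \frac{4290}{83399} = - \frac{4290}{83399} + \frac{383505}{\sqrt{-1722 + 2 \sqrt{2}}}$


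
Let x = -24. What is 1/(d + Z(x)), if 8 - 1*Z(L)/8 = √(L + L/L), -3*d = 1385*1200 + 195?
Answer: I/(-554001*I + 8*√23) ≈ -1.8051e-6 + 1.2501e-10*I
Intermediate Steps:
d = -554065 (d = -(1385*1200 + 195)/3 = -(1662000 + 195)/3 = -⅓*1662195 = -554065)
Z(L) = 64 - 8*√(1 + L) (Z(L) = 64 - 8*√(L + L/L) = 64 - 8*√(L + 1) = 64 - 8*√(1 + L))
1/(d + Z(x)) = 1/(-554065 + (64 - 8*√(1 - 24))) = 1/(-554065 + (64 - 8*I*√23)) = 1/(-554001 - 8*I*√23)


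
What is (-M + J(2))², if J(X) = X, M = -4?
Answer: 36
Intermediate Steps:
(-M + J(2))² = (-1*(-4) + 2)² = (4 + 2)² = 6² = 36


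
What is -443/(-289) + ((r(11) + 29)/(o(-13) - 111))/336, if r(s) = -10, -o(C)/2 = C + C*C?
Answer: 62957213/41074992 ≈ 1.5327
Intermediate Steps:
o(C) = -2*C - 2*C² (o(C) = -2*(C + C*C) = -2*(C + C²) = -2*C - 2*C²)
-443/(-289) + ((r(11) + 29)/(o(-13) - 111))/336 = -443/(-289) + ((-10 + 29)/(-2*(-13)*(1 - 13) - 111))/336 = -443*(-1/289) + (19/(-2*(-13)*(-12) - 111))*(1/336) = 443/289 + (19/(-312 - 111))*(1/336) = 443/289 + (19/(-423))*(1/336) = 443/289 + (19*(-1/423))*(1/336) = 443/289 - 19/423*1/336 = 443/289 - 19/142128 = 62957213/41074992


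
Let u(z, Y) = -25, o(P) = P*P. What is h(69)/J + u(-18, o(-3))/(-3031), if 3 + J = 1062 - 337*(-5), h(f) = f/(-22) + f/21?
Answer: 1519159/182975408 ≈ 0.0083025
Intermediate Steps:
o(P) = P²
h(f) = f/462 (h(f) = f*(-1/22) + f*(1/21) = -f/22 + f/21 = f/462)
J = 2744 (J = -3 + (1062 - 337*(-5)) = -3 + (1062 + 1685) = -3 + 2747 = 2744)
h(69)/J + u(-18, o(-3))/(-3031) = ((1/462)*69)/2744 - 25/(-3031) = (23/154)*(1/2744) - 25*(-1/3031) = 23/422576 + 25/3031 = 1519159/182975408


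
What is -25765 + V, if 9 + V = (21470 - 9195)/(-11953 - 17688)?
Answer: -763979409/29641 ≈ -25774.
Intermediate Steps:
V = -279044/29641 (V = -9 + (21470 - 9195)/(-11953 - 17688) = -9 + 12275/(-29641) = -9 + 12275*(-1/29641) = -9 - 12275/29641 = -279044/29641 ≈ -9.4141)
-25765 + V = -25765 - 279044/29641 = -763979409/29641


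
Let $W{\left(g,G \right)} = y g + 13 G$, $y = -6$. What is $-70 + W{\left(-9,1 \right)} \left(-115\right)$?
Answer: $-7775$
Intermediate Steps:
$W{\left(g,G \right)} = - 6 g + 13 G$
$-70 + W{\left(-9,1 \right)} \left(-115\right) = -70 + \left(\left(-6\right) \left(-9\right) + 13 \cdot 1\right) \left(-115\right) = -70 + \left(54 + 13\right) \left(-115\right) = -70 + 67 \left(-115\right) = -70 - 7705 = -7775$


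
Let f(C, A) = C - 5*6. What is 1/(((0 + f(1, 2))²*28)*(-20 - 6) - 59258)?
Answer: -1/671506 ≈ -1.4892e-6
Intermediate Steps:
f(C, A) = -30 + C (f(C, A) = C - 30 = -30 + C)
1/(((0 + f(1, 2))²*28)*(-20 - 6) - 59258) = 1/(((0 + (-30 + 1))²*28)*(-20 - 6) - 59258) = 1/(((0 - 29)²*28)*(-26) - 59258) = 1/(((-29)²*28)*(-26) - 59258) = 1/((841*28)*(-26) - 59258) = 1/(23548*(-26) - 59258) = 1/(-612248 - 59258) = 1/(-671506) = -1/671506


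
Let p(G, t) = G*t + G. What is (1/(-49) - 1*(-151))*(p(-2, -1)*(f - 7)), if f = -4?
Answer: 0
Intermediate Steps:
p(G, t) = G + G*t
(1/(-49) - 1*(-151))*(p(-2, -1)*(f - 7)) = (1/(-49) - 1*(-151))*((-2*(1 - 1))*(-4 - 7)) = (-1/49 + 151)*(-2*0*(-11)) = 7398*(0*(-11))/49 = (7398/49)*0 = 0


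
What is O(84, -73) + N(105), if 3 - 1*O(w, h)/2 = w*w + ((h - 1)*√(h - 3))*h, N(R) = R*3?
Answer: -13791 - 21608*I*√19 ≈ -13791.0 - 94187.0*I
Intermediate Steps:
N(R) = 3*R
O(w, h) = 6 - 2*w² - 2*h*√(-3 + h)*(-1 + h) (O(w, h) = 6 - 2*(w*w + ((h - 1)*√(h - 3))*h) = 6 - 2*(w² + ((-1 + h)*√(-3 + h))*h) = 6 - 2*(w² + (√(-3 + h)*(-1 + h))*h) = 6 - 2*(w² + h*√(-3 + h)*(-1 + h)) = 6 + (-2*w² - 2*h*√(-3 + h)*(-1 + h)) = 6 - 2*w² - 2*h*√(-3 + h)*(-1 + h))
O(84, -73) + N(105) = (6 - 2*84² - 2*(-73)²*√(-3 - 73) + 2*(-73)*√(-3 - 73)) + 3*105 = (6 - 2*7056 - 2*5329*√(-76) + 2*(-73)*√(-76)) + 315 = (6 - 14112 - 2*5329*2*I*√19 + 2*(-73)*(2*I*√19)) + 315 = (6 - 14112 - 21316*I*√19 - 292*I*√19) + 315 = (-14106 - 21608*I*√19) + 315 = -13791 - 21608*I*√19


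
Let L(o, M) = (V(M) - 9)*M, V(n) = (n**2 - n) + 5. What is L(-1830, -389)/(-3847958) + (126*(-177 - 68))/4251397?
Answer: 125385800041619/8179598548663 ≈ 15.329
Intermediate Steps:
V(n) = 5 + n**2 - n
L(o, M) = M*(-4 + M**2 - M) (L(o, M) = ((5 + M**2 - M) - 9)*M = (-4 + M**2 - M)*M = M*(-4 + M**2 - M))
L(-1830, -389)/(-3847958) + (126*(-177 - 68))/4251397 = -389*(-4 + (-389)**2 - 1*(-389))/(-3847958) + (126*(-177 - 68))/4251397 = -389*(-4 + 151321 + 389)*(-1/3847958) + (126*(-245))*(1/4251397) = -389*151706*(-1/3847958) - 30870*1/4251397 = -59013634*(-1/3847958) - 30870/4251397 = 29506817/1923979 - 30870/4251397 = 125385800041619/8179598548663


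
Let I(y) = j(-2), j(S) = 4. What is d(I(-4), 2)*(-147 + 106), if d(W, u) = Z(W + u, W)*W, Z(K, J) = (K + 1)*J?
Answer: -4592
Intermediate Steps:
Z(K, J) = J*(1 + K) (Z(K, J) = (1 + K)*J = J*(1 + K))
I(y) = 4
d(W, u) = W²*(1 + W + u) (d(W, u) = (W*(1 + (W + u)))*W = (W*(1 + W + u))*W = W²*(1 + W + u))
d(I(-4), 2)*(-147 + 106) = (4²*(1 + 4 + 2))*(-147 + 106) = (16*7)*(-41) = 112*(-41) = -4592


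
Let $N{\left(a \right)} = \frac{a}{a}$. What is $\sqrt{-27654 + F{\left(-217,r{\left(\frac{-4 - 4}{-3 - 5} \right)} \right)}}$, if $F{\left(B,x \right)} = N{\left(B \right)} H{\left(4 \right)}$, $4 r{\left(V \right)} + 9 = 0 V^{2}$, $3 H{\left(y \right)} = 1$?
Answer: $\frac{i \sqrt{248883}}{3} \approx 166.29 i$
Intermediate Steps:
$H{\left(y \right)} = \frac{1}{3}$ ($H{\left(y \right)} = \frac{1}{3} \cdot 1 = \frac{1}{3}$)
$N{\left(a \right)} = 1$
$r{\left(V \right)} = - \frac{9}{4}$ ($r{\left(V \right)} = - \frac{9}{4} + \frac{0 V^{2}}{4} = - \frac{9}{4} + \frac{1}{4} \cdot 0 = - \frac{9}{4} + 0 = - \frac{9}{4}$)
$F{\left(B,x \right)} = \frac{1}{3}$ ($F{\left(B,x \right)} = 1 \cdot \frac{1}{3} = \frac{1}{3}$)
$\sqrt{-27654 + F{\left(-217,r{\left(\frac{-4 - 4}{-3 - 5} \right)} \right)}} = \sqrt{-27654 + \frac{1}{3}} = \sqrt{- \frac{82961}{3}} = \frac{i \sqrt{248883}}{3}$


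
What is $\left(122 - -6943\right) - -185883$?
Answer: $192948$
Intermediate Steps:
$\left(122 - -6943\right) - -185883 = \left(122 + 6943\right) + 185883 = 7065 + 185883 = 192948$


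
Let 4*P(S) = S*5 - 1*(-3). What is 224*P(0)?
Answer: 168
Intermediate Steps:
P(S) = ¾ + 5*S/4 (P(S) = (S*5 - 1*(-3))/4 = (5*S + 3)/4 = (3 + 5*S)/4 = ¾ + 5*S/4)
224*P(0) = 224*(¾ + (5/4)*0) = 224*(¾ + 0) = 224*(¾) = 168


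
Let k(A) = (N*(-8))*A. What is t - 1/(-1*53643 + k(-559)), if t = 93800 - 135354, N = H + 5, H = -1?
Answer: -1485763269/35755 ≈ -41554.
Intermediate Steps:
N = 4 (N = -1 + 5 = 4)
k(A) = -32*A (k(A) = (4*(-8))*A = -32*A)
t = -41554
t - 1/(-1*53643 + k(-559)) = -41554 - 1/(-1*53643 - 32*(-559)) = -41554 - 1/(-53643 + 17888) = -41554 - 1/(-35755) = -41554 - 1*(-1/35755) = -41554 + 1/35755 = -1485763269/35755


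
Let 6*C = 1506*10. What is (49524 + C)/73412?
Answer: 26017/36706 ≈ 0.70879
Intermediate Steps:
C = 2510 (C = (1506*10)/6 = (⅙)*15060 = 2510)
(49524 + C)/73412 = (49524 + 2510)/73412 = 52034*(1/73412) = 26017/36706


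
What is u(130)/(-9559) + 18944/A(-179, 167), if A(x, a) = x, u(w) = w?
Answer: -181108966/1711061 ≈ -105.85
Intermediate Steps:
u(130)/(-9559) + 18944/A(-179, 167) = 130/(-9559) + 18944/(-179) = 130*(-1/9559) + 18944*(-1/179) = -130/9559 - 18944/179 = -181108966/1711061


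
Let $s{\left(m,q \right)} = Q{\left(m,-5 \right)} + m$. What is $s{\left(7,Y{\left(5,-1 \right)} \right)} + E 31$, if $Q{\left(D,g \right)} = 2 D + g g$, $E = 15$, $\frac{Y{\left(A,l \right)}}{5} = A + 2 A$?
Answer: $511$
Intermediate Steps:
$Y{\left(A,l \right)} = 15 A$ ($Y{\left(A,l \right)} = 5 \left(A + 2 A\right) = 5 \cdot 3 A = 15 A$)
$Q{\left(D,g \right)} = g^{2} + 2 D$ ($Q{\left(D,g \right)} = 2 D + g^{2} = g^{2} + 2 D$)
$s{\left(m,q \right)} = 25 + 3 m$ ($s{\left(m,q \right)} = \left(\left(-5\right)^{2} + 2 m\right) + m = \left(25 + 2 m\right) + m = 25 + 3 m$)
$s{\left(7,Y{\left(5,-1 \right)} \right)} + E 31 = \left(25 + 3 \cdot 7\right) + 15 \cdot 31 = \left(25 + 21\right) + 465 = 46 + 465 = 511$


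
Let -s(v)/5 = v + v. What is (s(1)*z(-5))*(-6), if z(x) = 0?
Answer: 0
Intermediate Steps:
s(v) = -10*v (s(v) = -5*(v + v) = -10*v)
(s(1)*z(-5))*(-6) = (-10*1*0)*(-6) = -10*0*(-6) = 0*(-6) = 0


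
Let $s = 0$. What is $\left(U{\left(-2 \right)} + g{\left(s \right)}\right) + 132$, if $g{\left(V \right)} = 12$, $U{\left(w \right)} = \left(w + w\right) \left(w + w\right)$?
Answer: $160$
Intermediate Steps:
$U{\left(w \right)} = 4 w^{2}$ ($U{\left(w \right)} = 2 w 2 w = 4 w^{2}$)
$\left(U{\left(-2 \right)} + g{\left(s \right)}\right) + 132 = \left(4 \left(-2\right)^{2} + 12\right) + 132 = \left(4 \cdot 4 + 12\right) + 132 = \left(16 + 12\right) + 132 = 28 + 132 = 160$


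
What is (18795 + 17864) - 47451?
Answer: -10792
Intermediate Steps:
(18795 + 17864) - 47451 = 36659 - 47451 = -10792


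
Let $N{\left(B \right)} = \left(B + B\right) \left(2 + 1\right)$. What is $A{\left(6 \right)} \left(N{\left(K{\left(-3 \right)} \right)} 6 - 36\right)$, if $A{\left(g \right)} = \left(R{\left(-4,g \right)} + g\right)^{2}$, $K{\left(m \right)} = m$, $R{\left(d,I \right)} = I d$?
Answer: $-46656$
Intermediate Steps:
$N{\left(B \right)} = 6 B$ ($N{\left(B \right)} = 2 B 3 = 6 B$)
$A{\left(g \right)} = 9 g^{2}$ ($A{\left(g \right)} = \left(g \left(-4\right) + g\right)^{2} = \left(- 4 g + g\right)^{2} = \left(- 3 g\right)^{2} = 9 g^{2}$)
$A{\left(6 \right)} \left(N{\left(K{\left(-3 \right)} \right)} 6 - 36\right) = 9 \cdot 6^{2} \left(6 \left(-3\right) 6 - 36\right) = 9 \cdot 36 \left(\left(-18\right) 6 - 36\right) = 324 \left(-108 - 36\right) = 324 \left(-144\right) = -46656$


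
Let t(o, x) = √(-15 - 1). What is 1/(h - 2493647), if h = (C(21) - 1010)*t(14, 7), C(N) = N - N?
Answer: -2493647/6218291682209 + 4040*I/6218291682209 ≈ -4.0102e-7 + 6.497e-10*I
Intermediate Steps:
t(o, x) = 4*I (t(o, x) = √(-16) = 4*I)
C(N) = 0
h = -4040*I (h = (0 - 1010)*(4*I) = -4040*I ≈ -4040.0*I)
1/(h - 2493647) = 1/(-4040*I - 2493647) = 1/(-2493647 - 4040*I) = (-2493647 + 4040*I)/6218291682209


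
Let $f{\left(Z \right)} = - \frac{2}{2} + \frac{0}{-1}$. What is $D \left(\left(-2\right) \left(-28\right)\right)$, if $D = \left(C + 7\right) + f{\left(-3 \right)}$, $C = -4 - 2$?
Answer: $0$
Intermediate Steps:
$C = -6$ ($C = -4 - 2 = -6$)
$f{\left(Z \right)} = -1$ ($f{\left(Z \right)} = \left(-2\right) \frac{1}{2} + 0 \left(-1\right) = -1 + 0 = -1$)
$D = 0$ ($D = \left(-6 + 7\right) - 1 = 1 - 1 = 0$)
$D \left(\left(-2\right) \left(-28\right)\right) = 0 \left(\left(-2\right) \left(-28\right)\right) = 0 \cdot 56 = 0$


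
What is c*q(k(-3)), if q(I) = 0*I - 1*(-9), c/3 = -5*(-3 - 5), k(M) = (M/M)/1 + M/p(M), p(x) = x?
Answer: 1080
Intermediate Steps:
k(M) = 2 (k(M) = (M/M)/1 + M/M = 1*1 + 1 = 1 + 1 = 2)
c = 120 (c = 3*(-5*(-3 - 5)) = 3*(-5*(-8)) = 3*40 = 120)
q(I) = 9 (q(I) = 0 + 9 = 9)
c*q(k(-3)) = 120*9 = 1080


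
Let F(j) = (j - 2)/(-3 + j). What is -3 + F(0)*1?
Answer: -7/3 ≈ -2.3333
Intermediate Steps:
F(j) = (-2 + j)/(-3 + j)
-3 + F(0)*1 = -3 + ((-2 + 0)/(-3 + 0))*1 = -3 + (-2/(-3))*1 = -3 - ⅓*(-2)*1 = -3 + (⅔)*1 = -3 + ⅔ = -7/3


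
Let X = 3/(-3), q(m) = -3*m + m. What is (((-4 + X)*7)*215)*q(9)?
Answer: 135450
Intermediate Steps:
q(m) = -2*m
X = -1 (X = 3*(-⅓) = -1)
(((-4 + X)*7)*215)*q(9) = (((-4 - 1)*7)*215)*(-2*9) = (-5*7*215)*(-18) = -35*215*(-18) = -7525*(-18) = 135450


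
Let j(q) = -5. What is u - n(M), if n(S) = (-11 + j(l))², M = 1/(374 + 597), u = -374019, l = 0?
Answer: -374275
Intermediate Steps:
M = 1/971 ≈ 0.0010299
n(S) = 256 (n(S) = (-11 - 5)² = (-16)² = 256)
u - n(M) = -374019 - 1*256 = -374019 - 256 = -374275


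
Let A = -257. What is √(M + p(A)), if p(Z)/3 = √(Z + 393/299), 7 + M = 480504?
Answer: √(42956912297 + 4485*I*√914342)/299 ≈ 693.18 + 0.034602*I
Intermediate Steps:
M = 480497 (M = -7 + 480504 = 480497)
p(Z) = 3*√(393/299 + Z) (p(Z) = 3*√(Z + 393/299) = 3*√(393/299 + Z))
√(M + p(A)) = √(480497 + 3*√(117507 + 89401*(-257))/299) = √(480497 + 3*√(117507 - 22976057)/299) = √(480497 + 3*√(-22858550)/299) = √(480497 + 3*(5*I*√914342)/299) = √(480497 + 15*I*√914342/299)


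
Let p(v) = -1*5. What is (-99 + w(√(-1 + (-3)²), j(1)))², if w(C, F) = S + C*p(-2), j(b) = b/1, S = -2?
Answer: 10401 + 2020*√2 ≈ 13258.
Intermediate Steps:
p(v) = -5
j(b) = b (j(b) = b*1 = b)
w(C, F) = -2 - 5*C (w(C, F) = -2 + C*(-5) = -2 - 5*C)
(-99 + w(√(-1 + (-3)²), j(1)))² = (-99 + (-2 - 5*√(-1 + (-3)²)))² = (-99 + (-2 - 5*√(-1 + 9)))² = (-99 + (-2 - 10*√2))² = (-101 - 10*√2)²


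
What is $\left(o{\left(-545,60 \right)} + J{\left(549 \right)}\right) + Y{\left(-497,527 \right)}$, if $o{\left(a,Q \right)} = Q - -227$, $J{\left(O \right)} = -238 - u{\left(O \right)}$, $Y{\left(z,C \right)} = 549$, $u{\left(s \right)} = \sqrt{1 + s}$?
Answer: $598 - 5 \sqrt{22} \approx 574.55$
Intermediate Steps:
$J{\left(O \right)} = -238 - \sqrt{1 + O}$
$o{\left(a,Q \right)} = 227 + Q$ ($o{\left(a,Q \right)} = Q + 227 = 227 + Q$)
$\left(o{\left(-545,60 \right)} + J{\left(549 \right)}\right) + Y{\left(-497,527 \right)} = \left(\left(227 + 60\right) - \left(238 + \sqrt{1 + 549}\right)\right) + 549 = \left(287 - \left(238 + \sqrt{550}\right)\right) + 549 = \left(287 - \left(238 + 5 \sqrt{22}\right)\right) + 549 = \left(49 - 5 \sqrt{22}\right) + 549 = 598 - 5 \sqrt{22}$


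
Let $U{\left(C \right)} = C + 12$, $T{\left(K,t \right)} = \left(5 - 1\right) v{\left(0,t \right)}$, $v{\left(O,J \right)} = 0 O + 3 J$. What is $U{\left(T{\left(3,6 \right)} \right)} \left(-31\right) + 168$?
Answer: $-2436$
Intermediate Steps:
$v{\left(O,J \right)} = 3 J$ ($v{\left(O,J \right)} = 0 + 3 J = 3 J$)
$T{\left(K,t \right)} = 12 t$ ($T{\left(K,t \right)} = \left(5 - 1\right) 3 t = 4 \cdot 3 t = 12 t$)
$U{\left(C \right)} = 12 + C$
$U{\left(T{\left(3,6 \right)} \right)} \left(-31\right) + 168 = \left(12 + 12 \cdot 6\right) \left(-31\right) + 168 = \left(12 + 72\right) \left(-31\right) + 168 = 84 \left(-31\right) + 168 = -2604 + 168 = -2436$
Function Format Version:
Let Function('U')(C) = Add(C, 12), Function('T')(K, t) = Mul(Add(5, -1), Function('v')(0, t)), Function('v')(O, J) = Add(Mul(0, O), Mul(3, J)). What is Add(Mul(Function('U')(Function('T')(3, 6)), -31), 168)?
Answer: -2436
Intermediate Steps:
Function('v')(O, J) = Mul(3, J) (Function('v')(O, J) = Add(0, Mul(3, J)) = Mul(3, J))
Function('T')(K, t) = Mul(12, t) (Function('T')(K, t) = Mul(Add(5, -1), Mul(3, t)) = Mul(4, Mul(3, t)) = Mul(12, t))
Function('U')(C) = Add(12, C)
Add(Mul(Function('U')(Function('T')(3, 6)), -31), 168) = Add(Mul(Add(12, Mul(12, 6)), -31), 168) = Add(Mul(Add(12, 72), -31), 168) = Add(Mul(84, -31), 168) = Add(-2604, 168) = -2436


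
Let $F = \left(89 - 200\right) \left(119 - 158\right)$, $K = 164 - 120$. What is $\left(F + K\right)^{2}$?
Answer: $19123129$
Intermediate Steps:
$K = 44$
$F = 4329$ ($F = \left(-111\right) \left(-39\right) = 4329$)
$\left(F + K\right)^{2} = \left(4329 + 44\right)^{2} = 4373^{2} = 19123129$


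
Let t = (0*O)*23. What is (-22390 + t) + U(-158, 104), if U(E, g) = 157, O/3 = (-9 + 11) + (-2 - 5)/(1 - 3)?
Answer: -22233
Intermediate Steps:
O = 33/2 (O = 3*((-9 + 11) + (-2 - 5)/(1 - 3)) = 3*(2 - 7/(-2)) = 3*(2 - 7*(-½)) = 3*(2 + 7/2) = 3*(11/2) = 33/2 ≈ 16.500)
t = 0 (t = (0*(33/2))*23 = 0*23 = 0)
(-22390 + t) + U(-158, 104) = (-22390 + 0) + 157 = -22390 + 157 = -22233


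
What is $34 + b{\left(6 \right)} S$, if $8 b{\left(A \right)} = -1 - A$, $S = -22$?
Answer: $\frac{213}{4} \approx 53.25$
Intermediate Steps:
$b{\left(A \right)} = - \frac{1}{8} - \frac{A}{8}$ ($b{\left(A \right)} = \frac{-1 - A}{8} = - \frac{1}{8} - \frac{A}{8}$)
$34 + b{\left(6 \right)} S = 34 + \left(- \frac{1}{8} - \frac{3}{4}\right) \left(-22\right) = 34 - - \frac{77}{4} = 34 + \frac{77}{4} = \frac{213}{4}$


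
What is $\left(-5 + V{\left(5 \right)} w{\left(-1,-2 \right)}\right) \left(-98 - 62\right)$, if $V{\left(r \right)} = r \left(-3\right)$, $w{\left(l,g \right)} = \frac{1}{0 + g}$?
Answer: $-400$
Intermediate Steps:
$w{\left(l,g \right)} = \frac{1}{g}$
$V{\left(r \right)} = - 3 r$
$\left(-5 + V{\left(5 \right)} w{\left(-1,-2 \right)}\right) \left(-98 - 62\right) = \left(-5 + \frac{\left(-3\right) 5}{-2}\right) \left(-98 - 62\right) = \left(-5 - - \frac{15}{2}\right) \left(-160\right) = \left(-5 + \frac{15}{2}\right) \left(-160\right) = \frac{5}{2} \left(-160\right) = -400$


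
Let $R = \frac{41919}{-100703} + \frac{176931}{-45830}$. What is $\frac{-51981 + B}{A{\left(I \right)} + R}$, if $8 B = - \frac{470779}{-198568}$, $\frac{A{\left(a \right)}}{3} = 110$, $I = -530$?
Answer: $- \frac{190547683253880511825}{1194015969425208864} \approx -159.59$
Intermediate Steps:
$A{\left(a \right)} = 330$ ($A{\left(a \right)} = 3 \cdot 110 = 330$)
$R = - \frac{19738630263}{4615218490}$ ($R = 41919 \left(- \frac{1}{100703}\right) + 176931 \left(- \frac{1}{45830}\right) = - \frac{41919}{100703} - \frac{176931}{45830} = - \frac{19738630263}{4615218490} \approx -4.2769$)
$B = \frac{470779}{1588544}$ ($B = \frac{\left(-470779\right) \frac{1}{-198568}}{8} = \frac{\left(-470779\right) \left(- \frac{1}{198568}\right)}{8} = \frac{1}{8} \cdot \frac{470779}{198568} = \frac{470779}{1588544} \approx 0.29636$)
$\frac{-51981 + B}{A{\left(I \right)} + R} = \frac{-51981 + \frac{470779}{1588544}}{330 - \frac{19738630263}{4615218490}} = - \frac{82573634885}{1588544 \cdot \frac{1503283471437}{4615218490}} = \left(- \frac{82573634885}{1588544}\right) \frac{4615218490}{1503283471437} = - \frac{190547683253880511825}{1194015969425208864}$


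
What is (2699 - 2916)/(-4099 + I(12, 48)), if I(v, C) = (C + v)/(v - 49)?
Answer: 8029/151723 ≈ 0.052919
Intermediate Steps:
I(v, C) = (C + v)/(-49 + v)
(2699 - 2916)/(-4099 + I(12, 48)) = (2699 - 2916)/(-4099 + (48 + 12)/(-49 + 12)) = -217/(-4099 + 60/(-37)) = -217/(-4099 - 1/37*60) = -217/(-4099 - 60/37) = -217/(-151723/37) = -217*(-37/151723) = 8029/151723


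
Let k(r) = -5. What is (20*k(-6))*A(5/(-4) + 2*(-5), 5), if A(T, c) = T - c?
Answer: 1625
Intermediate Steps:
(20*k(-6))*A(5/(-4) + 2*(-5), 5) = (20*(-5))*((5/(-4) + 2*(-5)) - 1*5) = -100*((5*(-¼) - 10) - 5) = -100*((-5/4 - 10) - 5) = -100*(-45/4 - 5) = -100*(-65/4) = 1625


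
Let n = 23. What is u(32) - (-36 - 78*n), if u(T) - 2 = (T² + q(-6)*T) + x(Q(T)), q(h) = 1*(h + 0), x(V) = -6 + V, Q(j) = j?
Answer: 2690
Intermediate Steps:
q(h) = h (q(h) = 1*h = h)
u(T) = -4 + T² - 5*T (u(T) = 2 + ((T² - 6*T) + (-6 + T)) = 2 + (-6 + T² - 5*T) = -4 + T² - 5*T)
u(32) - (-36 - 78*n) = (-4 + 32² - 5*32) - (-36 - 78*23) = (-4 + 1024 - 160) - (-36 - 1794) = 860 - 1*(-1830) = 860 + 1830 = 2690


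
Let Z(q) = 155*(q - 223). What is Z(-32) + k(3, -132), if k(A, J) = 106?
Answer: -39419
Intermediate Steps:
Z(q) = -34565 + 155*q (Z(q) = 155*(-223 + q) = -34565 + 155*q)
Z(-32) + k(3, -132) = (-34565 + 155*(-32)) + 106 = (-34565 - 4960) + 106 = -39525 + 106 = -39419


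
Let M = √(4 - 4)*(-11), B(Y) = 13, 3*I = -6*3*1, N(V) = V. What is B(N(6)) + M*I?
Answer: 13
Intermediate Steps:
I = -6 (I = (-6*3*1)/3 = (-18*1)/3 = (⅓)*(-18) = -6)
M = 0 (M = √0*(-11) = 0*(-11) = 0)
B(N(6)) + M*I = 13 + 0*(-6) = 13 + 0 = 13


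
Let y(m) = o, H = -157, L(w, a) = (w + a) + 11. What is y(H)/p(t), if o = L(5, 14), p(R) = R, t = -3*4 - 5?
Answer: -30/17 ≈ -1.7647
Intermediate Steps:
t = -17 (t = -12 - 5 = -17)
L(w, a) = 11 + a + w (L(w, a) = (a + w) + 11 = 11 + a + w)
o = 30 (o = 11 + 14 + 5 = 30)
y(m) = 30
y(H)/p(t) = 30/(-17) = 30*(-1/17) = -30/17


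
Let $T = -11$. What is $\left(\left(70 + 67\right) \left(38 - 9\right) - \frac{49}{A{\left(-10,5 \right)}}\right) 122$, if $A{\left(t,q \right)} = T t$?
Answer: $\frac{26655841}{55} \approx 4.8465 \cdot 10^{5}$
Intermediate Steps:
$A{\left(t,q \right)} = - 11 t$
$\left(\left(70 + 67\right) \left(38 - 9\right) - \frac{49}{A{\left(-10,5 \right)}}\right) 122 = \left(\left(70 + 67\right) \left(38 - 9\right) - \frac{49}{\left(-11\right) \left(-10\right)}\right) 122 = \left(137 \cdot 29 - \frac{49}{110}\right) 122 = \left(3973 - \frac{49}{110}\right) 122 = \frac{436981}{110} \cdot 122 = \frac{26655841}{55}$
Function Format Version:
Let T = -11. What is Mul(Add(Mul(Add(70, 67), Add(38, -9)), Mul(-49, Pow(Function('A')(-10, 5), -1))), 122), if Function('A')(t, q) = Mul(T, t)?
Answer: Rational(26655841, 55) ≈ 4.8465e+5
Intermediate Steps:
Function('A')(t, q) = Mul(-11, t)
Mul(Add(Mul(Add(70, 67), Add(38, -9)), Mul(-49, Pow(Function('A')(-10, 5), -1))), 122) = Mul(Add(Mul(Add(70, 67), Add(38, -9)), Mul(-49, Pow(Mul(-11, -10), -1))), 122) = Mul(Add(Mul(137, 29), Mul(-49, Pow(110, -1))), 122) = Mul(Add(3973, Mul(-49, Rational(1, 110))), 122) = Mul(Add(3973, Rational(-49, 110)), 122) = Mul(Rational(436981, 110), 122) = Rational(26655841, 55)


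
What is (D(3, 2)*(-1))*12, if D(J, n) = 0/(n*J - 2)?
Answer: 0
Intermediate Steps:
D(J, n) = 0 (D(J, n) = 0/(J*n - 2) = 0/(-2 + J*n) = 0)
(D(3, 2)*(-1))*12 = (0*(-1))*12 = 0*12 = 0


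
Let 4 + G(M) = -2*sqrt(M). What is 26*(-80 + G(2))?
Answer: -2184 - 52*sqrt(2) ≈ -2257.5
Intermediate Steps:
G(M) = -4 - 2*sqrt(M)
26*(-80 + G(2)) = 26*(-80 + (-4 - 2*sqrt(2))) = 26*(-84 - 2*sqrt(2)) = -2184 - 52*sqrt(2)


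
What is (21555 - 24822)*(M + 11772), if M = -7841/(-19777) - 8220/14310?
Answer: -40311513670461/1048181 ≈ -3.8459e+7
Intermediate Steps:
M = -1678741/9433629 (M = -7841*(-1/19777) - 8220*1/14310 = 7841/19777 - 274/477 = -1678741/9433629 ≈ -0.17795)
(21555 - 24822)*(M + 11772) = (21555 - 24822)*(-1678741/9433629 + 11772) = -3267*111051001847/9433629 = -40311513670461/1048181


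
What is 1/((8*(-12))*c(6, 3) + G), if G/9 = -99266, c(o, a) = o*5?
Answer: -1/896274 ≈ -1.1157e-6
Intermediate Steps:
c(o, a) = 5*o
G = -893394 (G = 9*(-99266) = -893394)
1/((8*(-12))*c(6, 3) + G) = 1/((8*(-12))*(5*6) - 893394) = 1/(-96*30 - 893394) = 1/(-2880 - 893394) = 1/(-896274) = -1/896274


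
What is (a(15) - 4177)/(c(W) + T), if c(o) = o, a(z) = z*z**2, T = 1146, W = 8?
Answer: -401/577 ≈ -0.69497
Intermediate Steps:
a(z) = z**3
(a(15) - 4177)/(c(W) + T) = (15**3 - 4177)/(8 + 1146) = (3375 - 4177)/1154 = -802*1/1154 = -401/577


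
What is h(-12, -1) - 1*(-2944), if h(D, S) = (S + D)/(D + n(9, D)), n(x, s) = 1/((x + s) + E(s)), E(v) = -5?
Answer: 285672/97 ≈ 2945.1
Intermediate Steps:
n(x, s) = 1/(-5 + s + x) (n(x, s) = 1/((x + s) - 5) = 1/((s + x) - 5) = 1/(-5 + s + x))
h(D, S) = (D + S)/(D + 1/(4 + D)) (h(D, S) = (S + D)/(D + 1/(-5 + D + 9)) = (D + S)/(D + 1/(4 + D)))
h(-12, -1) - 1*(-2944) = (4 - 12)*(-12 - 1)/(1 - 12*(4 - 12)) - 1*(-2944) = -8*(-13)/(1 - 12*(-8)) + 2944 = -8*(-13)/(1 + 96) + 2944 = -8*(-13)/97 + 2944 = (1/97)*(-8)*(-13) + 2944 = 104/97 + 2944 = 285672/97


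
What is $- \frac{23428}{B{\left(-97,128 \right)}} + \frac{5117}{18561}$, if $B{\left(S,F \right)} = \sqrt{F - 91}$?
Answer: $\frac{5117}{18561} - \frac{23428 \sqrt{37}}{37} \approx -3851.3$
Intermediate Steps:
$B{\left(S,F \right)} = \sqrt{-91 + F}$
$- \frac{23428}{B{\left(-97,128 \right)}} + \frac{5117}{18561} = - \frac{23428}{\sqrt{-91 + 128}} + \frac{5117}{18561} = - \frac{23428}{\sqrt{37}} + 5117 \cdot \frac{1}{18561} = - 23428 \frac{\sqrt{37}}{37} + \frac{5117}{18561} = - \frac{23428 \sqrt{37}}{37} + \frac{5117}{18561} = \frac{5117}{18561} - \frac{23428 \sqrt{37}}{37}$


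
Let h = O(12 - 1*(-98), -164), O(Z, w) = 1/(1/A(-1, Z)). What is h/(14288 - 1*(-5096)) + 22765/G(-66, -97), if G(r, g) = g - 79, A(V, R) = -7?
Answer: -55159749/426448 ≈ -129.35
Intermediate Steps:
G(r, g) = -79 + g
O(Z, w) = -7 (O(Z, w) = 1/(1/(-7)) = 1/(-1/7) = -7)
h = -7
h/(14288 - 1*(-5096)) + 22765/G(-66, -97) = -7/(14288 - 1*(-5096)) + 22765/(-79 - 97) = -7/(14288 + 5096) + 22765/(-176) = -7/19384 + 22765*(-1/176) = -7*1/19384 - 22765/176 = -7/19384 - 22765/176 = -55159749/426448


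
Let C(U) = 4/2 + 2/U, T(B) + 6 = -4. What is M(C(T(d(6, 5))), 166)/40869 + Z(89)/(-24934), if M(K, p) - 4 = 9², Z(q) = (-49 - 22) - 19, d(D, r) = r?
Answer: 2898800/509513823 ≈ 0.0056893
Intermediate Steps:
T(B) = -10 (T(B) = -6 - 4 = -10)
Z(q) = -90 (Z(q) = -71 - 19 = -90)
C(U) = 2 + 2/U (C(U) = 4*(½) + 2/U = 2 + 2/U)
M(K, p) = 85 (M(K, p) = 4 + 9² = 4 + 81 = 85)
M(C(T(d(6, 5))), 166)/40869 + Z(89)/(-24934) = 85/40869 - 90/(-24934) = 85*(1/40869) - 90*(-1/24934) = 85/40869 + 45/12467 = 2898800/509513823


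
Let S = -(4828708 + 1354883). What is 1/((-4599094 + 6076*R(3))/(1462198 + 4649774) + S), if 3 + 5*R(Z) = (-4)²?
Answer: -15279930/94484849086871 ≈ -1.6172e-7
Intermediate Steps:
R(Z) = 13/5 (R(Z) = -⅗ + (⅕)*(-4)² = -⅗ + (⅕)*16 = -⅗ + 16/5 = 13/5)
S = -6183591 (S = -1*6183591 = -6183591)
1/((-4599094 + 6076*R(3))/(1462198 + 4649774) + S) = 1/((-4599094 + 6076*(13/5))/(1462198 + 4649774) - 6183591) = 1/((-4599094 + 78988/5)/6111972 - 6183591) = 1/(-22916482/5*1/6111972 - 6183591) = 1/(-11458241/15279930 - 6183591) = 1/(-94484849086871/15279930) = -15279930/94484849086871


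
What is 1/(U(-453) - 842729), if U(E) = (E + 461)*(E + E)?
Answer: -1/849977 ≈ -1.1765e-6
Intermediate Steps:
U(E) = 2*E*(461 + E) (U(E) = (461 + E)*(2*E) = 2*E*(461 + E))
1/(U(-453) - 842729) = 1/(2*(-453)*(461 - 453) - 842729) = 1/(2*(-453)*8 - 842729) = 1/(-7248 - 842729) = 1/(-849977) = -1/849977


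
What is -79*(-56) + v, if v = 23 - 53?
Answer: 4394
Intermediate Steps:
v = -30
-79*(-56) + v = -79*(-56) - 30 = 4424 - 30 = 4394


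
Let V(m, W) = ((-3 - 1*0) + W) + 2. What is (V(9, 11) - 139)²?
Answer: 16641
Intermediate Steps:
V(m, W) = -1 + W (V(m, W) = ((-3 + 0) + W) + 2 = (-3 + W) + 2 = -1 + W)
(V(9, 11) - 139)² = ((-1 + 11) - 139)² = (10 - 139)² = (-129)² = 16641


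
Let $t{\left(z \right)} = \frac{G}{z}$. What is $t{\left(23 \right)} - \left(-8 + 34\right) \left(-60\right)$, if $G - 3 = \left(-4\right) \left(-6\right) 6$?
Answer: $\frac{36027}{23} \approx 1566.4$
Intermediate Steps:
$G = 147$ ($G = 3 + \left(-4\right) \left(-6\right) 6 = 3 + 24 \cdot 6 = 3 + 144 = 147$)
$t{\left(z \right)} = \frac{147}{z}$
$t{\left(23 \right)} - \left(-8 + 34\right) \left(-60\right) = \frac{147}{23} - \left(-8 + 34\right) \left(-60\right) = 147 \cdot \frac{1}{23} - 26 \left(-60\right) = \frac{147}{23} - -1560 = \frac{147}{23} + 1560 = \frac{36027}{23}$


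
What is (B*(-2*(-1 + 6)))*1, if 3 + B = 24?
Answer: -210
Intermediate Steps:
B = 21 (B = -3 + 24 = 21)
(B*(-2*(-1 + 6)))*1 = (21*(-2*(-1 + 6)))*1 = (21*(-2*5))*1 = (21*(-10))*1 = -210*1 = -210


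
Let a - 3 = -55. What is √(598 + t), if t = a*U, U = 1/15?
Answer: 7*√2730/15 ≈ 24.383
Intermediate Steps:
U = 1/15 ≈ 0.066667
a = -52 (a = 3 - 55 = -52)
t = -52/15 (t = -52*1/15 = -52/15 ≈ -3.4667)
√(598 + t) = √(598 - 52/15) = √(8918/15) = 7*√2730/15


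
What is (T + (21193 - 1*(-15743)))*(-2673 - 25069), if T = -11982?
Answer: -692273868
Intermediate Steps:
(T + (21193 - 1*(-15743)))*(-2673 - 25069) = (-11982 + (21193 - 1*(-15743)))*(-2673 - 25069) = (-11982 + (21193 + 15743))*(-27742) = (-11982 + 36936)*(-27742) = 24954*(-27742) = -692273868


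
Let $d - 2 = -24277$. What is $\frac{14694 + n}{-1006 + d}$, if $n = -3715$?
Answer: $- \frac{10979}{25281} \approx -0.43428$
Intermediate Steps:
$d = -24275$ ($d = 2 - 24277 = -24275$)
$\frac{14694 + n}{-1006 + d} = \frac{14694 - 3715}{-1006 - 24275} = \frac{10979}{-25281} = 10979 \left(- \frac{1}{25281}\right) = - \frac{10979}{25281}$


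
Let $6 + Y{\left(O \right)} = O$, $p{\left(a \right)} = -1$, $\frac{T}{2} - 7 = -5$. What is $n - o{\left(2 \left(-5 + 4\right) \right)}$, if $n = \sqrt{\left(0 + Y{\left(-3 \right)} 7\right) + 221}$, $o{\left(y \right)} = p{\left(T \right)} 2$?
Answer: $2 + \sqrt{158} \approx 14.57$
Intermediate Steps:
$T = 4$ ($T = 14 + 2 \left(-5\right) = 14 - 10 = 4$)
$Y{\left(O \right)} = -6 + O$
$o{\left(y \right)} = -2$ ($o{\left(y \right)} = \left(-1\right) 2 = -2$)
$n = \sqrt{158}$ ($n = \sqrt{\left(0 + \left(-6 - 3\right) 7\right) + 221} = \sqrt{\left(0 - 63\right) + 221} = \sqrt{-63 + 221} = \sqrt{158} \approx 12.57$)
$n - o{\left(2 \left(-5 + 4\right) \right)} = \sqrt{158} - -2 = \sqrt{158} + 2 = 2 + \sqrt{158}$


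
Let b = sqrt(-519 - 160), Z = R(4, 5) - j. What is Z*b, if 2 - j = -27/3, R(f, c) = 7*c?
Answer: 24*I*sqrt(679) ≈ 625.38*I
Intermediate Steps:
j = 11 (j = 2 - (-27)/3 = 2 - 1*(-9) = 2 + 9 = 11)
Z = 24 (Z = 7*5 - 1*11 = 35 - 11 = 24)
b = I*sqrt(679) (b = sqrt(-679) = I*sqrt(679) ≈ 26.058*I)
Z*b = 24*(I*sqrt(679)) = 24*I*sqrt(679)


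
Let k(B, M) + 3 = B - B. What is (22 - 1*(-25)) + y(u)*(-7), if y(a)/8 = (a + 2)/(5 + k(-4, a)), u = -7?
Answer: 187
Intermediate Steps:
k(B, M) = -3 (k(B, M) = -3 + (B - B) = -3 + 0 = -3)
y(a) = 8 + 4*a (y(a) = 8*((a + 2)/(5 - 3)) = 8*((2 + a)/2) = 8*((2 + a)*(½)) = 8*(1 + a/2) = 8 + 4*a)
(22 - 1*(-25)) + y(u)*(-7) = (22 - 1*(-25)) + (8 + 4*(-7))*(-7) = (22 + 25) + (8 - 28)*(-7) = 47 - 20*(-7) = 47 + 140 = 187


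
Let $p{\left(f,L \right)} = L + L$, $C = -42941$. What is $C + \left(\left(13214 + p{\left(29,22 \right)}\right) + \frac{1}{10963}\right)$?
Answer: $- \frac{325414728}{10963} \approx -29683.0$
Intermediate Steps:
$p{\left(f,L \right)} = 2 L$
$C + \left(\left(13214 + p{\left(29,22 \right)}\right) + \frac{1}{10963}\right) = -42941 + \left(\left(13214 + 2 \cdot 22\right) + \frac{1}{10963}\right) = -42941 + \left(\left(13214 + 44\right) + \frac{1}{10963}\right) = -42941 + \left(13258 + \frac{1}{10963}\right) = -42941 + \frac{145347455}{10963} = - \frac{325414728}{10963}$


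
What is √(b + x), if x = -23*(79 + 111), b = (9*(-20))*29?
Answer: I*√9590 ≈ 97.929*I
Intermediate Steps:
b = -5220 (b = -180*29 = -5220)
x = -4370 (x = -23*190 = -4370)
√(b + x) = √(-5220 - 4370) = √(-9590) = I*√9590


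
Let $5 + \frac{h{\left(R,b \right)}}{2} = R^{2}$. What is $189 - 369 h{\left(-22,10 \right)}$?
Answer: $-353313$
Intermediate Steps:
$h{\left(R,b \right)} = -10 + 2 R^{2}$
$189 - 369 h{\left(-22,10 \right)} = 189 - 369 \left(-10 + 2 \left(-22\right)^{2}\right) = 189 - 369 \left(-10 + 2 \cdot 484\right) = 189 - 369 \left(-10 + 968\right) = 189 - 353502 = -353313$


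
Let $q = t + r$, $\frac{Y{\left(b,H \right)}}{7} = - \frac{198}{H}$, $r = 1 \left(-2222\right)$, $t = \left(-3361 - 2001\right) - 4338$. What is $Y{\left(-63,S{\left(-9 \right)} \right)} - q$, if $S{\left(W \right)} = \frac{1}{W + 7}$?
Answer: $14694$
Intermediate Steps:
$t = -9700$ ($t = -5362 - 4338 = -9700$)
$r = -2222$
$S{\left(W \right)} = \frac{1}{7 + W}$
$Y{\left(b,H \right)} = - \frac{1386}{H}$ ($Y{\left(b,H \right)} = 7 \left(- \frac{198}{H}\right) = - \frac{1386}{H}$)
$q = -11922$ ($q = -9700 - 2222 = -11922$)
$Y{\left(-63,S{\left(-9 \right)} \right)} - q = - \frac{1386}{\frac{1}{7 - 9}} - -11922 = - \frac{1386}{\frac{1}{-2}} + 11922 = - \frac{1386}{- \frac{1}{2}} + 11922 = \left(-1386\right) \left(-2\right) + 11922 = 2772 + 11922 = 14694$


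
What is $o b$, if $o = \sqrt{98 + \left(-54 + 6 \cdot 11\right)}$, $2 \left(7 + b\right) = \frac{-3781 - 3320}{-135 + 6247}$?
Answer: $- \frac{92669 \sqrt{110}}{12224} \approx -79.509$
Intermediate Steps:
$b = - \frac{92669}{12224}$ ($b = -7 + \frac{\left(-3781 - 3320\right) \frac{1}{-135 + 6247}}{2} = -7 + \frac{\left(-7101\right) \frac{1}{6112}}{2} = -7 + \frac{1}{2} \left(- \frac{7101}{6112}\right) = -7 - \frac{7101}{12224} = - \frac{92669}{12224} \approx -7.5809$)
$o = \sqrt{110}$ ($o = \sqrt{98 + \left(-54 + 66\right)} = \sqrt{98 + 12} = \sqrt{110} \approx 10.488$)
$o b = \sqrt{110} \left(- \frac{92669}{12224}\right) = - \frac{92669 \sqrt{110}}{12224}$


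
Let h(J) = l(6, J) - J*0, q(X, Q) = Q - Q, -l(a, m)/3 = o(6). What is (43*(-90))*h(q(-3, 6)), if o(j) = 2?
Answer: 23220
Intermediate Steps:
l(a, m) = -6 (l(a, m) = -3*2 = -6)
q(X, Q) = 0
h(J) = -6 (h(J) = -6 - J*0 = -6 - 1*0 = -6 + 0 = -6)
(43*(-90))*h(q(-3, 6)) = (43*(-90))*(-6) = -3870*(-6) = 23220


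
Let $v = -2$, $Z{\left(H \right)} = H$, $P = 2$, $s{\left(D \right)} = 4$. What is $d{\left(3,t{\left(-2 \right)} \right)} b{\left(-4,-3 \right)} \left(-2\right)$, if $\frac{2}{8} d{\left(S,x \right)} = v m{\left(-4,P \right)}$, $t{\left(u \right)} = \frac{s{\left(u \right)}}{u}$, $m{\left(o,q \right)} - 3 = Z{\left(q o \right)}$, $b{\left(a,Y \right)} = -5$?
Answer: $400$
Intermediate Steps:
$m{\left(o,q \right)} = 3 + o q$ ($m{\left(o,q \right)} = 3 + q o = 3 + o q$)
$t{\left(u \right)} = \frac{4}{u}$
$d{\left(S,x \right)} = 40$ ($d{\left(S,x \right)} = 4 \left(- 2 \left(3 - 8\right)\right) = 4 \left(\left(-2\right) \left(-5\right)\right) = 4 \cdot 10 = 40$)
$d{\left(3,t{\left(-2 \right)} \right)} b{\left(-4,-3 \right)} \left(-2\right) = 40 \left(-5\right) \left(-2\right) = \left(-200\right) \left(-2\right) = 400$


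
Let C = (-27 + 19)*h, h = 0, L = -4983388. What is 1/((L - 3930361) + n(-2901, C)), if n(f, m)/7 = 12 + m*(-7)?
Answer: -1/8913665 ≈ -1.1219e-7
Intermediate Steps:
C = 0 (C = (-27 + 19)*0 = -8*0 = 0)
n(f, m) = 84 - 49*m (n(f, m) = 7*(12 + m*(-7)) = 7*(12 - 7*m) = 84 - 49*m)
1/((L - 3930361) + n(-2901, C)) = 1/((-4983388 - 3930361) + (84 - 49*0)) = 1/(-8913749 + (84 + 0)) = 1/(-8913749 + 84) = 1/(-8913665) = -1/8913665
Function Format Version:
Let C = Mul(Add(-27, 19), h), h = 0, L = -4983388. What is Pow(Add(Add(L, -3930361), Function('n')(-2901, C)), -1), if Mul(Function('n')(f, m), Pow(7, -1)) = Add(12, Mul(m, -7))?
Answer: Rational(-1, 8913665) ≈ -1.1219e-7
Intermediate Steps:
C = 0 (C = Mul(Add(-27, 19), 0) = Mul(-8, 0) = 0)
Function('n')(f, m) = Add(84, Mul(-49, m)) (Function('n')(f, m) = Mul(7, Add(12, Mul(m, -7))) = Mul(7, Add(12, Mul(-7, m))) = Add(84, Mul(-49, m)))
Pow(Add(Add(L, -3930361), Function('n')(-2901, C)), -1) = Pow(Add(Add(-4983388, -3930361), Add(84, Mul(-49, 0))), -1) = Pow(Add(-8913749, Add(84, 0)), -1) = Pow(Add(-8913749, 84), -1) = Pow(-8913665, -1) = Rational(-1, 8913665)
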